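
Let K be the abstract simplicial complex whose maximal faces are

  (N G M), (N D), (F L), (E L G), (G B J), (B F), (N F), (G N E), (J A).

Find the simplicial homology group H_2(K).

H_2 ≅ 0.

We work with the vertex ordering A < B < D < E < F < G < J < L < M < N. The simplices of K, each written with vertices in increasing order, are:

  0-simplices (10): A, B, D, E, F, G, J, L, M, N
  1-simplices (15): AJ, BF, BG, BJ, DN, EG, EL, EN, FL, FN, GJ, GL, GM, GN, MN
  2-simplices (4): BGJ, EGL, EGN, GMN

so the chain groups are C_0 ≅ Z^10, C_1 ≅ Z^15, C_2 ≅ Z^4.

The boundary map ∂_1: C_1 → C_0 sends each edge [p,q] (with p < q) to q − p. For instance
  ∂GM = M − G.
The resulting 10×15 matrix has rank 9, and its Smith normal form has invariant factors (1,1,1,1,1,1,1,1,1).

Boundary ∂_2: C_2 → C_1 maps a triangle to the signed sum of its edges. For instance
  ∂BGJ = GJ − BJ + BG,
  ∂GMN = MN − GN + GM.
The 15×4 boundary matrix has rank 4 and Smith normal form diag(1,1,1,1).

From H_k ≅ ker(∂_k) / im(∂_{k+1}) we obtain:

  H_2: rank ker ∂_2 − rank ∂_3 = (4 − 4) − 0 = 0, and there is no ∂_3, so H_2 = 0.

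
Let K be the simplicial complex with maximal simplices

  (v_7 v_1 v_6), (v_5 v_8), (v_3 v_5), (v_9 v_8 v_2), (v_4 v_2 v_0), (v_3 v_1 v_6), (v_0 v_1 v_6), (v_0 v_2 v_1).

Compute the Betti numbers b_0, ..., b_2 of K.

b_0 = 1, b_1 = 1, b_2 = 0.

Order the vertices as v_0 < v_1 < v_2 < v_3 < v_4 < v_5 < v_6 < v_7 < v_8 < v_9. Listing each simplex with vertices in this order, K has dimension 2 with simplices:

  0-simplices (10): [v_0], [v_1], [v_2], [v_3], [v_4], [v_5], [v_6], [v_7], [v_8], [v_9]
  1-simplices (16): (16 of them)
  2-simplices (6): [v_0,v_1,v_2], [v_0,v_1,v_6], [v_0,v_2,v_4], [v_1,v_3,v_6], [v_1,v_6,v_7], [v_2,v_8,v_9]

giving chain groups C_0 ≅ Z^10, C_1 ≅ Z^16, C_2 ≅ Z^6.

Boundary ∂_1: C_1 → C_0 sends each edge [p,q] (with p < q) to q − p. For instance
  ∂[v_2,v_9] = [v_9] − [v_2].
The resulting 10×16 matrix has rank 9, and its Smith normal form has invariant factors (1,1,1,1,1,1,1,1,1).

∂_2: C_2 → C_1 sends each 2-simplex [p,q,r] to [q,r] − [p,r] + [p,q]. For instance
  ∂[v_0,v_1,v_2] = [v_1,v_2] − [v_0,v_2] + [v_0,v_1],
  ∂[v_0,v_1,v_6] = [v_1,v_6] − [v_0,v_6] + [v_0,v_1].
The 16×6 boundary matrix has rank 6 and Smith normal form diag(1,1,1,1,1,1).

Computing H_k = (kernel of ∂_k) / (image of ∂_{k+1}):

  H_0: rank C_0 − rank ∂_1 = 10 − 9 = 1, and the invariant factors of ∂_1 are all 1, so H_0 ≅ Z.
  H_1: rank ker ∂_1 − rank ∂_2 = (16 − 9) − 6 = 1, and the invariant factors of ∂_2 are all 1, so H_1 ≅ Z.
  H_2: rank ker ∂_2 − rank ∂_3 = (6 − 6) − 0 = 0, and there is no ∂_3, so H_2 ≅ 0.

As a check, the Euler characteristic is 10 − 16 + 6 = 0, which agrees with 1 − 1 + 0 = 0.

Hence the Betti numbers are b_0 = 1, b_1 = 1, b_2 = 0.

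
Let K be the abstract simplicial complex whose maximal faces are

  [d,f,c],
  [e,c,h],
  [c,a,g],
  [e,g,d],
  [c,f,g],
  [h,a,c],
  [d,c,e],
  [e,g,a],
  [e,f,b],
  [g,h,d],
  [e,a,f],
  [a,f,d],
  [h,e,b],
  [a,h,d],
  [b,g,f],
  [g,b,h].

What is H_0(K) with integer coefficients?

K has 8 vertices, 24 edges, 16 triangles.
rank ∂_0 = 0, rank ∂_1 = 7 ⇒ b_0 = 8 − 0 − 7 = 1; all invariant factors of ∂_1 are 1 so no torsion. So H_0 ≅ Z.

H_0 = Z.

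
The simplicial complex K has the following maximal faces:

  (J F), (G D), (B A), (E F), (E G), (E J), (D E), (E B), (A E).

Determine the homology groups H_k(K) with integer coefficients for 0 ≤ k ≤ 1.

Order the vertices as A < B < D < E < F < G < J. Listing each simplex with vertices in this order, K has dimension 1 with simplices:

  0-simplices (7): A, B, D, E, F, G, J
  1-simplices (9): AB, AE, BE, DE, DG, EF, EG, EJ, FJ

giving chain groups C_0 ≅ Z^7, C_1 ≅ Z^9.

The boundary map ∂_1: C_1 → C_0 sends each edge [p,q] (with p < q) to q − p. For instance
  ∂DE = E − D.
As a 7×9 matrix over Z this has rank 6, with invariant factors (1,1,1,1,1,1).

From H_k ≅ ker(∂_k) / im(∂_{k+1}) we obtain:

  H_0: rank C_0 − rank ∂_1 = 7 − 6 = 1, and the invariant factors of ∂_1 are all 1, so H_0 ≅ Z.
  H_1: rank ker ∂_1 − rank ∂_2 = (9 − 6) − 0 = 3, and there is no ∂_2, so H_1 ≅ Z^3.

(K is a triangulation of a wedge of 3 circles.)

H_0 ≅ Z,  H_1 ≅ Z^3.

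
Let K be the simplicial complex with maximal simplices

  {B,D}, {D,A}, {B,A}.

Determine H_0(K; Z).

H_0 ≅ Z.

We work with the vertex ordering A < B < D. The simplices of K, each written with vertices in increasing order, are:

  0-simplices (3): A, B, D
  1-simplices (3): AB, AD, BD

giving chain groups C_0 ≅ Z^3, C_1 ≅ Z^3.

The boundary map ∂_1: C_1 → C_0 is given by ∂[p,q] = [q] − [p]. For instance
  ∂AD = D − A.
The 3×3 boundary matrix has rank 2 and Smith normal form diag(1,1).

Now H_k = ker ∂_k / im ∂_{k+1}, so:

  H_0: rank C_0 − rank ∂_1 = 3 − 2 = 1, and the invariant factors of ∂_1 are all 1, so H_0 = Z.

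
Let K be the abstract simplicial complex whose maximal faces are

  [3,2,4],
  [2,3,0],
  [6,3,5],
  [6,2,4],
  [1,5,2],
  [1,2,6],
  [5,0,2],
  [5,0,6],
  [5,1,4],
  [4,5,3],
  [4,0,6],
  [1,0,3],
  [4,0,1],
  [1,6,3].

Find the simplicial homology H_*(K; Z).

K has 7 vertices, 21 edges, 14 triangles.
rank ∂_0 = 0, rank ∂_1 = 6 ⇒ b_0 = 7 − 0 − 6 = 1; all invariant factors of ∂_1 are 1 so no torsion. So H_0 = Z.
rank ∂_1 = 6, rank ∂_2 = 13 ⇒ b_1 = 21 − 6 − 13 = 2; all invariant factors of ∂_2 are 1 so no torsion. So H_1 = Z^2.
rank ∂_2 = 13, rank ∂_3 = 0 ⇒ b_2 = 14 − 13 − 0 = 1. So H_2 = Z.

H_0 ≅ Z,  H_1 ≅ Z^2,  H_2 ≅ Z.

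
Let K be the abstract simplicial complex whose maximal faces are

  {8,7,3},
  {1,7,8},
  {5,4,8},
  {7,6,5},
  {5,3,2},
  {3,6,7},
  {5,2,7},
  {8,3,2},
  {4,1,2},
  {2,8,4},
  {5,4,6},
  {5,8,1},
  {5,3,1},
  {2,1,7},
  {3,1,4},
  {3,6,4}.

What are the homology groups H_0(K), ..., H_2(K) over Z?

H_0 = Z,  H_1 = Z^2,  H_2 = Z.

Fix the vertex order 1 < 2 < 3 < 4 < 5 < 6 < 7 < 8 and write every simplex with vertices in increasing order. Then dim K = 2 and the simplices of K are:

  0-simplices (8): [1], [2], [3], [4], [5], [6], [7], [8]
  1-simplices (24): (24 of them)
  2-simplices (16): [1,2,4], [1,2,7], [1,3,4], [1,3,5], [1,5,8], [1,7,8], [2,3,5], [2,3,8], [2,4,8], [2,5,7], [3,4,6], [3,6,7], [3,7,8], [4,5,6], [4,5,8], [5,6,7]

giving chain groups C_0 ≅ Z^8, C_1 ≅ Z^24, C_2 ≅ Z^16.

∂_1: C_1 → C_0 is given by ∂[p,q] = [q] − [p].
The 8×24 boundary matrix has rank 7 and Smith normal form diag(1,1,1,1,1,1,1).

∂_2: C_2 → C_1 sends each 2-simplex [p,q,r] to [q,r] − [p,r] + [p,q]. For instance
  ∂[5,6,7] = [6,7] − [5,7] + [5,6],
  ∂[1,7,8] = [7,8] − [1,8] + [1,7].
The resulting 24×16 matrix has rank 15, and its Smith normal form has invariant factors (1,1,1,1,1,1,1,1,1,1,1,1,1,1,1).

From H_k ≅ ker(∂_k) / im(∂_{k+1}) we obtain:

  H_0: rank C_0 − rank ∂_1 = 8 − 7 = 1, and the invariant factors of ∂_1 are all 1, so H_0 ≅ Z.
  H_1: rank ker ∂_1 − rank ∂_2 = (24 − 7) − 15 = 2, and the invariant factors of ∂_2 are all 1, so H_1 ≅ Z^2.
  H_2: rank ker ∂_2 − rank ∂_3 = (16 − 15) − 0 = 1, and there is no ∂_3, so H_2 ≅ Z.

As a check, the Euler characteristic is 8 − 24 + 16 = 0, which agrees with 1 − 2 + 1 = 0.
(K is a triangulation of the torus T^2.)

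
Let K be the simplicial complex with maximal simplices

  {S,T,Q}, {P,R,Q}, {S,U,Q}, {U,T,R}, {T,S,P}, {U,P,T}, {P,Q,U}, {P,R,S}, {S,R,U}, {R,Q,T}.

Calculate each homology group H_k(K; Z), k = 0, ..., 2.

H_0 ≅ Z,  H_1 ≅ Z_2,  H_2 = 0.

Fix the vertex order P < Q < R < S < T < U and write every simplex with vertices in increasing order. Then dim K = 2 and the simplices of K are:

  0-simplices (6): P, Q, R, S, T, U
  1-simplices (15): PQ, PR, PS, PT, PU, QR, QS, QT, QU, RS, RT, RU, ST, SU, TU
  2-simplices (10): PQR, PQU, PRS, PST, PTU, QRT, QST, QSU, RSU, RTU

giving chain groups C_0 ≅ Z^6, C_1 ≅ Z^15, C_2 ≅ Z^10.

The boundary map ∂_1: C_1 → C_0 maps an edge to its endpoints' difference, ∂[p,q] = q − p.
As a 6×15 matrix over Z this has rank 5, with invariant factors (1,1,1,1,1).

Boundary ∂_2: C_2 → C_1 maps a triangle to the signed sum of its edges. For instance
  ∂PQU = QU − PU + PQ,
  ∂RTU = TU − RU + RT.
The 15×10 boundary matrix has rank 10 and Smith normal form diag(1,1,1,1,1,1,1,1,1,2).

Reading off H_k = ker ∂_k / im ∂_{k+1}:

  H_0: rank C_0 − rank ∂_1 = 6 − 5 = 1, and the invariant factors of ∂_1 are all 1, so H_0 = Z.
  H_1: rank ker ∂_1 − rank ∂_2 = (15 − 5) − 10 = 0, and ∂_2 has invariant factor 2 > 1, so H_1 = Z_2.
  H_2: rank ker ∂_2 − rank ∂_3 = (10 − 10) − 0 = 0, and there is no ∂_3, so H_2 = 0.

As a check, the Euler characteristic is 6 − 15 + 10 = 1, which agrees with 1 − 0 + 0 = 1.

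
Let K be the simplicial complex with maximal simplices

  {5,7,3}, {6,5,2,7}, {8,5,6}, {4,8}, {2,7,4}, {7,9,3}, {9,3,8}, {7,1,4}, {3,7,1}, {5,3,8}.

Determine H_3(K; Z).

Fix the vertex order 1 < 2 < 3 < 4 < 5 < 6 < 7 < 8 < 9 and write every simplex with vertices in increasing order. Then dim K = 3 and the simplices of K are:

  0-simplices (9): [1], [2], [3], [4], [5], [6], [7], [8], [9]
  1-simplices (20): [1,3], [1,4], [1,7], [2,4], [2,5], [2,6], [2,7], [3,5], [3,7], [3,8], [3,9], [4,7], [4,8], [5,6], [5,7], [5,8], [6,7], [6,8], [7,9], [8,9]
  2-simplices (12): [1,3,7], [1,4,7], [2,4,7], [2,5,6], [2,5,7], [2,6,7], [3,5,7], [3,5,8], [3,7,9], [3,8,9], [5,6,7], [5,6,8]
  3-simplices (1): [2,5,6,7]

so the chain groups are C_0 ≅ Z^9, C_1 ≅ Z^20, C_2 ≅ Z^12, C_3 ≅ Z^1.

Boundary ∂_1: C_1 → C_0 is given by ∂[p,q] = [q] − [p]. For instance
  ∂[2,4] = [4] − [2].
As a 9×20 matrix over Z this has rank 8, with invariant factors (1,1,1,1,1,1,1,1).

The boundary map ∂_2: C_2 → C_1 maps a triangle to the signed sum of its edges. For instance
  ∂[2,5,6] = [5,6] − [2,6] + [2,5],
  ∂[3,7,9] = [7,9] − [3,9] + [3,7].
The 20×12 boundary matrix has rank 11 and Smith normal form diag(1,1,1,1,1,1,1,1,1,1,1).

Boundary ∂_3: C_3 → C_2 sends each 3-simplex σ to the alternating sum Σ_i (−1)^i (σ with its i-th vertex removed). For instance
  ∂[2,5,6,7] = [5,6,7] − [2,6,7] + [2,5,7] − [2,5,6].
This gives a 12×1 integer matrix of rank 1; reducing to Smith normal form yields diagonal entries (1).

Reading off H_k = ker ∂_k / im ∂_{k+1}:

  H_3: rank ker ∂_3 − rank ∂_4 = (1 − 1) − 0 = 0, and there is no ∂_4, so H_3 ≅ 0.

H_3 = 0.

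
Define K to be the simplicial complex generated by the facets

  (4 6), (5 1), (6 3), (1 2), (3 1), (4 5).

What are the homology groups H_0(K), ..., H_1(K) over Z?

Fix the vertex order 1 < 2 < 3 < 4 < 5 < 6 and write every simplex with vertices in increasing order. Then dim K = 1 and the simplices of K are:

  0-simplices (6): [1], [2], [3], [4], [5], [6]
  1-simplices (6): [1,2], [1,3], [1,5], [3,6], [4,5], [4,6]

so the chain groups are C_0 ≅ Z^6, C_1 ≅ Z^6.

The boundary map ∂_1: C_1 → C_0 is given by ∂[p,q] = [q] − [p].
The 6×6 boundary matrix has rank 5 and Smith normal form diag(1,1,1,1,1).

Reading off H_k = ker ∂_k / im ∂_{k+1}:

  H_0: rank C_0 − rank ∂_1 = 6 − 5 = 1, and the invariant factors of ∂_1 are all 1, so H_0 = Z.
  H_1: rank ker ∂_1 − rank ∂_2 = (6 − 5) − 0 = 1, and there is no ∂_2, so H_1 = Z.

H_0 = Z,  H_1 = Z.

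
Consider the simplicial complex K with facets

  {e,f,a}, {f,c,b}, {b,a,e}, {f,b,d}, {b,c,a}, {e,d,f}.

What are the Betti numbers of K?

We work with the vertex ordering a < b < c < d < e < f. The simplices of K, each written with vertices in increasing order, are:

  0-simplices (6): a, b, c, d, e, f
  1-simplices (12): ab, ac, ae, af, bc, bd, be, bf, cf, de, df, ef
  2-simplices (6): abc, abe, aef, bcf, bdf, def

so the chain groups are C_0 ≅ Z^6, C_1 ≅ Z^12, C_2 ≅ Z^6.

Boundary ∂_1: C_1 → C_0 maps an edge to its endpoints' difference, ∂[p,q] = q − p. For instance
  ∂bd = d − b.
As a 6×12 matrix over Z this has rank 5, with invariant factors (1,1,1,1,1).

The boundary map ∂_2: C_2 → C_1 maps a triangle to the signed sum of its edges. For instance
  ∂bdf = df − bf + bd,
  ∂def = ef − df + de.
The 12×6 boundary matrix has rank 6 and Smith normal form diag(1,1,1,1,1,1).

From H_k ≅ ker(∂_k) / im(∂_{k+1}) we obtain:

  H_0: rank C_0 − rank ∂_1 = 6 − 5 = 1, and the invariant factors of ∂_1 are all 1, so H_0 ≅ Z.
  H_1: rank ker ∂_1 − rank ∂_2 = (12 − 5) − 6 = 1, and the invariant factors of ∂_2 are all 1, so H_1 ≅ Z.
  H_2: rank ker ∂_2 − rank ∂_3 = (6 − 6) − 0 = 0, and there is no ∂_3, so H_2 ≅ 0.

(K is a triangulation of the cylinder S^1 x I.)

Hence the Betti numbers are b_0 = 1, b_1 = 1, b_2 = 0.

b_0 = 1, b_1 = 1, b_2 = 0.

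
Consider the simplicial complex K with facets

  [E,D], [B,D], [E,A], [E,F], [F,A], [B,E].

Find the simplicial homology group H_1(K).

Order the vertices as A < B < D < E < F. Listing each simplex with vertices in this order, K has dimension 1 with simplices:

  0-simplices (5): A, B, D, E, F
  1-simplices (6): AE, AF, BD, BE, DE, EF

Hence C_0 ≅ Z^5, C_1 ≅ Z^6.

∂_1: C_1 → C_0 sends each edge [p,q] (with p < q) to q − p. For instance
  ∂AE = E − A.
The 5×6 boundary matrix has rank 4 and Smith normal form diag(1,1,1,1).

Reading off H_k = ker ∂_k / im ∂_{k+1}:

  H_1: rank ker ∂_1 − rank ∂_2 = (6 − 4) − 0 = 2, and there is no ∂_2, so H_1 = Z^2.

H_1 = Z^2.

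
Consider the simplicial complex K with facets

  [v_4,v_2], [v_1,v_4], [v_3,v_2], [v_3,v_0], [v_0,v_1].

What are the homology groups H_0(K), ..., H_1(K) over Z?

H_0 = Z,  H_1 = Z.

Fix the vertex order v_0 < v_1 < v_2 < v_3 < v_4 and write every simplex with vertices in increasing order. Then dim K = 1 and the simplices of K are:

  0-simplices (5): [v_0], [v_1], [v_2], [v_3], [v_4]
  1-simplices (5): [v_0,v_1], [v_0,v_3], [v_1,v_4], [v_2,v_3], [v_2,v_4]

so the chain groups are C_0 ≅ Z^5, C_1 ≅ Z^5.

The boundary map ∂_1: C_1 → C_0 sends each edge [p,q] (with p < q) to q − p. For instance
  ∂[v_0,v_1] = [v_1] − [v_0].
The resulting 5×5 matrix has rank 4, and its Smith normal form has invariant factors (1,1,1,1).

From H_k ≅ ker(∂_k) / im(∂_{k+1}) we obtain:

  H_0: rank C_0 − rank ∂_1 = 5 − 4 = 1, and the invariant factors of ∂_1 are all 1, so H_0 ≅ Z.
  H_1: rank ker ∂_1 − rank ∂_2 = (5 − 4) − 0 = 1, and there is no ∂_2, so H_1 ≅ Z.

As a check, the Euler characteristic is 5 − 5 = 0, which agrees with 1 − 1 = 0.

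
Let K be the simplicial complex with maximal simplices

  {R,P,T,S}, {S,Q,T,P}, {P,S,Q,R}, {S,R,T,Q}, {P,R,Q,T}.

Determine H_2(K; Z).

Order the vertices as P < Q < R < S < T. Listing each simplex with vertices in this order, K has dimension 3 with simplices:

  0-simplices (5): P, Q, R, S, T
  1-simplices (10): PQ, PR, PS, PT, QR, QS, QT, RS, RT, ST
  2-simplices (10): PQR, PQS, PQT, PRS, PRT, PST, QRS, QRT, QST, RST
  3-simplices (5): PQRS, PQRT, PQST, PRST, QRST

so the chain groups are C_0 ≅ Z^5, C_1 ≅ Z^10, C_2 ≅ Z^10, C_3 ≅ Z^5.

∂_1: C_1 → C_0 sends each edge [p,q] (with p < q) to q − p.
The resulting 5×10 matrix has rank 4, and its Smith normal form has invariant factors (1,1,1,1).

∂_2: C_2 → C_1 sends each 2-simplex [p,q,r] to [q,r] − [p,r] + [p,q]. For instance
  ∂PQR = QR − PR + PQ,
  ∂PRT = RT − PT + PR.
As a 10×10 matrix over Z this has rank 6, with invariant factors (1,1,1,1,1,1).

∂_3: C_3 → C_2 sends each 3-simplex σ to the alternating sum Σ_i (−1)^i (σ with its i-th vertex removed). For instance
  ∂PRST = RST − PST + PRT − PRS,
  ∂PQST = QST − PST + PQT − PQS.
The resulting 10×5 matrix has rank 4, and its Smith normal form has invariant factors (1,1,1,1).

From H_k ≅ ker(∂_k) / im(∂_{k+1}) we obtain:

  H_2: rank ker ∂_2 − rank ∂_3 = (10 − 6) − 4 = 0, and the invariant factors of ∂_3 are all 1, so H_2 ≅ 0.

H_2 = 0.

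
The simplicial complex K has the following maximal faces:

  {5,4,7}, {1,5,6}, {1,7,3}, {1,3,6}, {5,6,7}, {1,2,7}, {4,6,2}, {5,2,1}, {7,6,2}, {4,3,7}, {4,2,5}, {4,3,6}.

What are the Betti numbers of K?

Fix the vertex order 1 < 2 < 3 < 4 < 5 < 6 < 7 and write every simplex with vertices in increasing order. Then dim K = 2 and the simplices of K are:

  0-simplices (7): [1], [2], [3], [4], [5], [6], [7]
  1-simplices (18): [1,2], [1,3], [1,5], [1,6], [1,7], [2,4], [2,5], [2,6], [2,7], [3,4], [3,6], [3,7], [4,5], [4,6], [4,7], [5,6], [5,7], [6,7]
  2-simplices (12): [1,2,5], [1,2,7], [1,3,6], [1,3,7], [1,5,6], [2,4,5], [2,4,6], [2,6,7], [3,4,6], [3,4,7], [4,5,7], [5,6,7]

so the chain groups are C_0 ≅ Z^7, C_1 ≅ Z^18, C_2 ≅ Z^12.

Boundary ∂_1: C_1 → C_0 maps an edge to its endpoints' difference, ∂[p,q] = q − p. For instance
  ∂[2,4] = [4] − [2].
The resulting 7×18 matrix has rank 6, and its Smith normal form has invariant factors (1,1,1,1,1,1).

Boundary ∂_2: C_2 → C_1 acts by ∂[p,q,r] = [q,r] − [p,r] + [p,q]. For instance
  ∂[5,6,7] = [6,7] − [5,7] + [5,6],
  ∂[1,3,6] = [3,6] − [1,6] + [1,3].
As a 18×12 matrix over Z this has rank 12, with invariant factors (1,1,1,1,1,1,1,1,1,1,1,2).

From H_k ≅ ker(∂_k) / im(∂_{k+1}) we obtain:

  H_0: rank C_0 − rank ∂_1 = 7 − 6 = 1, and the invariant factors of ∂_1 are all 1, so H_0 = Z.
  H_1: rank ker ∂_1 − rank ∂_2 = (18 − 6) − 12 = 0, and ∂_2 has invariant factor 2 > 1, so H_1 = Z/2.
  H_2: rank ker ∂_2 − rank ∂_3 = (12 − 12) − 0 = 0, and there is no ∂_3, so H_2 = 0.

As a check, the Euler characteristic is 7 − 18 + 12 = 1, which agrees with 1 − 0 + 0 = 1.
(K is a triangulation of the real projective plane RP^2.)

Hence the Betti numbers are b_0 = 1, b_1 = 0, b_2 = 0.

b_0 = 1, b_1 = 0, b_2 = 0.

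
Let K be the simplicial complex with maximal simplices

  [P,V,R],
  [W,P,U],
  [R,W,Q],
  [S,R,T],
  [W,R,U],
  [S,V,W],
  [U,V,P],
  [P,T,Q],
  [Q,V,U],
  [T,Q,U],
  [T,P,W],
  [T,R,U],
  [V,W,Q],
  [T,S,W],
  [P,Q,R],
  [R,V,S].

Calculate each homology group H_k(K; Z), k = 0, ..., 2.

K has 8 vertices, 24 edges, 16 triangles.
rank ∂_0 = 0, rank ∂_1 = 7 ⇒ b_0 = 8 − 0 − 7 = 1; all invariant factors of ∂_1 are 1 so no torsion. So H_0 ≅ Z.
rank ∂_1 = 7, rank ∂_2 = 15 ⇒ b_1 = 24 − 7 − 15 = 2; all invariant factors of ∂_2 are 1 so no torsion. So H_1 ≅ Z^2.
rank ∂_2 = 15, rank ∂_3 = 0 ⇒ b_2 = 16 − 15 − 0 = 1. So H_2 ≅ Z.

H_0 ≅ Z,  H_1 ≅ Z^2,  H_2 ≅ Z.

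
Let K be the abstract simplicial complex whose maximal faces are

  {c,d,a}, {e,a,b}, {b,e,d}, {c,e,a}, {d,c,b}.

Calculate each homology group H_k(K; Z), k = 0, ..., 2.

Take the total order a < b < c < d < e on the vertex set. Then K (dimension 2) consists of the simplices:

  0-simplices (5): a, b, c, d, e
  1-simplices (10): ab, ac, ad, ae, bc, bd, be, cd, ce, de
  2-simplices (5): abe, acd, ace, bcd, bde

so the chain groups are C_0 ≅ Z^5, C_1 ≅ Z^10, C_2 ≅ Z^5.

The boundary map ∂_1: C_1 → C_0 maps an edge to its endpoints' difference, ∂[p,q] = q − p. For instance
  ∂ab = b − a.
As a 5×10 matrix over Z this has rank 4, with invariant factors (1,1,1,1).

∂_2: C_2 → C_1 acts by ∂[p,q,r] = [q,r] − [p,r] + [p,q]. For instance
  ∂bcd = cd − bd + bc,
  ∂bde = de − be + bd.
As a 10×5 matrix over Z this has rank 5, with invariant factors (1,1,1,1,1).

Now H_k = ker ∂_k / im ∂_{k+1}, so:

  H_0: rank C_0 − rank ∂_1 = 5 − 4 = 1, and the invariant factors of ∂_1 are all 1, so H_0 ≅ Z.
  H_1: rank ker ∂_1 − rank ∂_2 = (10 − 4) − 5 = 1, and the invariant factors of ∂_2 are all 1, so H_1 ≅ Z.
  H_2: rank ker ∂_2 − rank ∂_3 = (5 − 5) − 0 = 0, and there is no ∂_3, so H_2 ≅ 0.

As a check, the Euler characteristic is 5 − 10 + 5 = 0, which agrees with 1 − 1 + 0 = 0.
(K is a triangulation of the Möbius band.)

H_0 = Z,  H_1 = Z,  H_2 = 0.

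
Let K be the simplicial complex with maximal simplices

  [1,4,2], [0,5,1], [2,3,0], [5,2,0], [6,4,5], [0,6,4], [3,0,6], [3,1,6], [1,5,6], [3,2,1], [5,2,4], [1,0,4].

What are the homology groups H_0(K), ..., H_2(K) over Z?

H_0 ≅ Z,  H_1 ≅ Z/2,  H_2 = 0.

Take the total order 0 < 1 < 2 < 3 < 4 < 5 < 6 on the vertex set. Then K (dimension 2) consists of the simplices:

  0-simplices (7): [0], [1], [2], [3], [4], [5], [6]
  1-simplices (18): [0,1], [0,2], [0,3], [0,4], [0,5], [0,6], [1,2], [1,3], [1,4], [1,5], [1,6], [2,3], [2,4], [2,5], [3,6], [4,5], [4,6], [5,6]
  2-simplices (12): [0,1,4], [0,1,5], [0,2,3], [0,2,5], [0,3,6], [0,4,6], [1,2,3], [1,2,4], [1,3,6], [1,5,6], [2,4,5], [4,5,6]

Hence C_0 ≅ Z^7, C_1 ≅ Z^18, C_2 ≅ Z^12.

∂_1: C_1 → C_0 sends each edge [p,q] (with p < q) to q − p. For instance
  ∂[1,6] = [6] − [1].
The 7×18 boundary matrix has rank 6 and Smith normal form diag(1,1,1,1,1,1).

∂_2: C_2 → C_1 maps a triangle to the signed sum of its edges. For instance
  ∂[1,3,6] = [3,6] − [1,6] + [1,3],
  ∂[1,5,6] = [5,6] − [1,6] + [1,5].
The resulting 18×12 matrix has rank 12, and its Smith normal form has invariant factors (1,1,1,1,1,1,1,1,1,1,1,2).

Computing H_k = (kernel of ∂_k) / (image of ∂_{k+1}):

  H_0: rank C_0 − rank ∂_1 = 7 − 6 = 1, and the invariant factors of ∂_1 are all 1, so H_0 ≅ Z.
  H_1: rank ker ∂_1 − rank ∂_2 = (18 − 6) − 12 = 0, and ∂_2 has invariant factor 2 > 1, so H_1 ≅ Z/2.
  H_2: rank ker ∂_2 − rank ∂_3 = (12 − 12) − 0 = 0, and there is no ∂_3, so H_2 ≅ 0.

As a check, the Euler characteristic is 7 − 18 + 12 = 1, which agrees with 1 − 0 + 0 = 1.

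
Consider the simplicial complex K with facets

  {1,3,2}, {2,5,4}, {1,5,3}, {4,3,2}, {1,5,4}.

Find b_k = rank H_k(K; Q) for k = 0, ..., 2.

b_0 = 1, b_1 = 1, b_2 = 0.

Fix the vertex order 1 < 2 < 3 < 4 < 5 and write every simplex with vertices in increasing order. Then dim K = 2 and the simplices of K are:

  0-simplices (5): [1], [2], [3], [4], [5]
  1-simplices (10): [1,2], [1,3], [1,4], [1,5], [2,3], [2,4], [2,5], [3,4], [3,5], [4,5]
  2-simplices (5): [1,2,3], [1,3,5], [1,4,5], [2,3,4], [2,4,5]

giving chain groups C_0 ≅ Z^5, C_1 ≅ Z^10, C_2 ≅ Z^5.

The boundary map ∂_1: C_1 → C_0 is given by ∂[p,q] = [q] − [p].
As a 5×10 matrix over Z this has rank 4, with invariant factors (1,1,1,1).

∂_2: C_2 → C_1 acts by ∂[p,q,r] = [q,r] − [p,r] + [p,q]. For instance
  ∂[1,4,5] = [4,5] − [1,5] + [1,4],
  ∂[2,3,4] = [3,4] − [2,4] + [2,3].
This gives a 10×5 integer matrix of rank 5; reducing to Smith normal form yields diagonal entries (1,1,1,1,1).

Now H_k = ker ∂_k / im ∂_{k+1}, so:

  H_0: rank C_0 − rank ∂_1 = 5 − 4 = 1, and the invariant factors of ∂_1 are all 1, so H_0 ≅ Z.
  H_1: rank ker ∂_1 − rank ∂_2 = (10 − 4) − 5 = 1, and the invariant factors of ∂_2 are all 1, so H_1 ≅ Z.
  H_2: rank ker ∂_2 − rank ∂_3 = (5 − 5) − 0 = 0, and there is no ∂_3, so H_2 ≅ 0.

Hence the Betti numbers are b_0 = 1, b_1 = 1, b_2 = 0.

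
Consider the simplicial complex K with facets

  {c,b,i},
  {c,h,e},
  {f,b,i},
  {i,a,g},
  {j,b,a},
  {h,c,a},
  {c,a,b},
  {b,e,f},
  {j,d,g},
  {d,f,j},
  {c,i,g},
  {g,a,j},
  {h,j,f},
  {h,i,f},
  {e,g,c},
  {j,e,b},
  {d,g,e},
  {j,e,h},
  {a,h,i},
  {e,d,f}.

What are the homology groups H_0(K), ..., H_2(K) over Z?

H_0 ≅ Z,  H_1 ≅ Z ⊕ Z_2,  H_2 = 0.

K has 10 vertices, 30 edges, 20 triangles.
rank ∂_0 = 0, rank ∂_1 = 9 ⇒ b_0 = 10 − 0 − 9 = 1; all invariant factors of ∂_1 are 1 so no torsion. So H_0 = Z.
rank ∂_1 = 9, rank ∂_2 = 20 ⇒ b_1 = 30 − 9 − 20 = 1; ∂_2 has invariant factor(s) [2] giving torsion. So H_1 = Z ⊕ Z_2.
rank ∂_2 = 20, rank ∂_3 = 0 ⇒ b_2 = 20 − 20 − 0 = 0. So H_2 = 0.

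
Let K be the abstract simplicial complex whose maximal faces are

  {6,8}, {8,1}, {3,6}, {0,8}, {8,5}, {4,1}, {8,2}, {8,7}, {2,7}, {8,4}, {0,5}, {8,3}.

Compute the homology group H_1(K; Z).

H_1 ≅ Z^4.

We work with the vertex ordering 0 < 1 < 2 < 3 < 4 < 5 < 6 < 7 < 8. The simplices of K, each written with vertices in increasing order, are:

  0-simplices (9): [0], [1], [2], [3], [4], [5], [6], [7], [8]
  1-simplices (12): [0,5], [0,8], [1,4], [1,8], [2,7], [2,8], [3,6], [3,8], [4,8], [5,8], [6,8], [7,8]

so the chain groups are C_0 ≅ Z^9, C_1 ≅ Z^12.

∂_1: C_1 → C_0 is given by ∂[p,q] = [q] − [p]. For instance
  ∂[2,8] = [8] − [2].
This gives a 9×12 integer matrix of rank 8; reducing to Smith normal form yields diagonal entries (1,1,1,1,1,1,1,1).

Computing H_k = (kernel of ∂_k) / (image of ∂_{k+1}):

  H_1: rank ker ∂_1 − rank ∂_2 = (12 − 8) − 0 = 4, and there is no ∂_2, so H_1 ≅ Z^4.

(K is a triangulation of a wedge of 4 circles.)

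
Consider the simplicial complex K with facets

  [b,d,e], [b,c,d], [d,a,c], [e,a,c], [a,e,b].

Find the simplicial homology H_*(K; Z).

H_0 ≅ Z,  H_1 ≅ Z,  H_2 = 0.

Order the vertices as a < b < c < d < e. Listing each simplex with vertices in this order, K has dimension 2 with simplices:

  0-simplices (5): a, b, c, d, e
  1-simplices (10): ab, ac, ad, ae, bc, bd, be, cd, ce, de
  2-simplices (5): abe, acd, ace, bcd, bde

so the chain groups are C_0 ≅ Z^5, C_1 ≅ Z^10, C_2 ≅ Z^5.

∂_1: C_1 → C_0 is given by ∂[p,q] = [q] − [p]. For instance
  ∂bc = c − b.
This gives a 5×10 integer matrix of rank 4; reducing to Smith normal form yields diagonal entries (1,1,1,1).

Boundary ∂_2: C_2 → C_1 maps a triangle to the signed sum of its edges. For instance
  ∂bcd = cd − bd + bc,
  ∂ace = ce − ae + ac.
As a 10×5 matrix over Z this has rank 5, with invariant factors (1,1,1,1,1).

Computing H_k = (kernel of ∂_k) / (image of ∂_{k+1}):

  H_0: rank C_0 − rank ∂_1 = 5 − 4 = 1, and the invariant factors of ∂_1 are all 1, so H_0 ≅ Z.
  H_1: rank ker ∂_1 − rank ∂_2 = (10 − 4) − 5 = 1, and the invariant factors of ∂_2 are all 1, so H_1 ≅ Z.
  H_2: rank ker ∂_2 − rank ∂_3 = (5 − 5) − 0 = 0, and there is no ∂_3, so H_2 ≅ 0.

(K is a triangulation of the Möbius band.)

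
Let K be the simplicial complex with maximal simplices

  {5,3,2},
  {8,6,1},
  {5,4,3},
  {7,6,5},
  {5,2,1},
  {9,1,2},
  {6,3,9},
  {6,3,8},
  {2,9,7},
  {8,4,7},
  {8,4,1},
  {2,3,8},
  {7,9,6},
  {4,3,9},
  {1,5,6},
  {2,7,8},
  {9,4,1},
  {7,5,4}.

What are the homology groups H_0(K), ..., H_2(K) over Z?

Take the total order 1 < 2 < 3 < 4 < 5 < 6 < 7 < 8 < 9 on the vertex set. Then K (dimension 2) consists of the simplices:

  0-simplices (9): [1], [2], [3], [4], [5], [6], [7], [8], [9]
  1-simplices (27): (27 of them)
  2-simplices (18): [1,2,5], [1,2,9], [1,4,8], [1,4,9], [1,5,6], [1,6,8], [2,3,5], [2,3,8], [2,7,8], [2,7,9], [3,4,5], [3,4,9], [3,6,8], [3,6,9], [4,5,7], [4,7,8], [5,6,7], [6,7,9]

giving chain groups C_0 ≅ Z^9, C_1 ≅ Z^27, C_2 ≅ Z^18.

Boundary ∂_1: C_1 → C_0 maps an edge to its endpoints' difference, ∂[p,q] = q − p. For instance
  ∂[6,9] = [9] − [6].
The 9×27 boundary matrix has rank 8 and Smith normal form diag(1,1,1,1,1,1,1,1).

∂_2: C_2 → C_1 sends each 2-simplex [p,q,r] to [q,r] − [p,r] + [p,q]. For instance
  ∂[5,6,7] = [6,7] − [5,7] + [5,6],
  ∂[1,2,9] = [2,9] − [1,9] + [1,2].
This gives a 27×18 integer matrix of rank 17; reducing to Smith normal form yields diagonal entries (1,1,1,1,1,1,1,1,1,1,1,1,1,1,1,1,1).

Computing H_k = (kernel of ∂_k) / (image of ∂_{k+1}):

  H_0: rank C_0 − rank ∂_1 = 9 − 8 = 1, and the invariant factors of ∂_1 are all 1, so H_0 ≅ Z.
  H_1: rank ker ∂_1 − rank ∂_2 = (27 − 8) − 17 = 2, and the invariant factors of ∂_2 are all 1, so H_1 ≅ Z^2.
  H_2: rank ker ∂_2 − rank ∂_3 = (18 − 17) − 0 = 1, and there is no ∂_3, so H_2 ≅ Z.

As a check, the Euler characteristic is 9 − 27 + 18 = 0, which agrees with 1 − 2 + 1 = 0.

H_0 ≅ Z,  H_1 ≅ Z^2,  H_2 ≅ Z.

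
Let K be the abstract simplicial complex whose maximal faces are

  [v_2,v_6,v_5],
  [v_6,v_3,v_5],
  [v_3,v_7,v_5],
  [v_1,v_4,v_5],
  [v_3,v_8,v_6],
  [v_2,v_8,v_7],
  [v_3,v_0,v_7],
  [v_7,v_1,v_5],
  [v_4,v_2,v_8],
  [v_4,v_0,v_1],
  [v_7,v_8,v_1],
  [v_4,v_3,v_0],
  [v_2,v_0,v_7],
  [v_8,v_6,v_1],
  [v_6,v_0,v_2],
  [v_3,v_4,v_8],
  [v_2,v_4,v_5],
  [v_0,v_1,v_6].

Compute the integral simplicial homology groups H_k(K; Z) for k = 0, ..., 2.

K has 9 vertices, 27 edges, 18 triangles.
rank ∂_0 = 0, rank ∂_1 = 8 ⇒ b_0 = 9 − 0 − 8 = 1; all invariant factors of ∂_1 are 1 so no torsion. So H_0 ≅ Z.
rank ∂_1 = 8, rank ∂_2 = 17 ⇒ b_1 = 27 − 8 − 17 = 2; all invariant factors of ∂_2 are 1 so no torsion. So H_1 ≅ Z^2.
rank ∂_2 = 17, rank ∂_3 = 0 ⇒ b_2 = 18 − 17 − 0 = 1. So H_2 ≅ Z.

H_0 ≅ Z,  H_1 ≅ Z^2,  H_2 ≅ Z.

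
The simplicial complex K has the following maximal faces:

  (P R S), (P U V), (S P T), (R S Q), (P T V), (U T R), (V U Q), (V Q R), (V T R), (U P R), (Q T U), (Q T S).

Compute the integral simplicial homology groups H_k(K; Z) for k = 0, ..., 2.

Take the total order P < Q < R < S < T < U < V on the vertex set. Then K (dimension 2) consists of the simplices:

  0-simplices (7): P, Q, R, S, T, U, V
  1-simplices (18): PR, PS, PT, PU, PV, QR, QS, QT, QU, QV, RS, RT, RU, RV, ST, TU, TV, UV
  2-simplices (12): PRS, PRU, PST, PTV, PUV, QRS, QRV, QST, QTU, QUV, RTU, RTV

Hence C_0 ≅ Z^7, C_1 ≅ Z^18, C_2 ≅ Z^12.

∂_1: C_1 → C_0 maps an edge to its endpoints' difference, ∂[p,q] = q − p. For instance
  ∂QV = V − Q.
The 7×18 boundary matrix has rank 6 and Smith normal form diag(1,1,1,1,1,1).

Boundary ∂_2: C_2 → C_1 acts by ∂[p,q,r] = [q,r] − [p,r] + [p,q]. For instance
  ∂PST = ST − PT + PS,
  ∂QRS = RS − QS + QR.
As a 18×12 matrix over Z this has rank 12, with invariant factors (1,1,1,1,1,1,1,1,1,1,1,2).

From H_k ≅ ker(∂_k) / im(∂_{k+1}) we obtain:

  H_0: rank C_0 − rank ∂_1 = 7 − 6 = 1, and the invariant factors of ∂_1 are all 1, so H_0 ≅ Z.
  H_1: rank ker ∂_1 − rank ∂_2 = (18 − 6) − 12 = 0, and ∂_2 has invariant factor 2 > 1, so H_1 ≅ Z/2.
  H_2: rank ker ∂_2 − rank ∂_3 = (12 − 12) − 0 = 0, and there is no ∂_3, so H_2 ≅ 0.

As a check, the Euler characteristic is 7 − 18 + 12 = 1, which agrees with 1 − 0 + 0 = 1.
(K is a triangulation of the real projective plane RP^2.)

H_0 ≅ Z,  H_1 ≅ Z/2,  H_2 = 0.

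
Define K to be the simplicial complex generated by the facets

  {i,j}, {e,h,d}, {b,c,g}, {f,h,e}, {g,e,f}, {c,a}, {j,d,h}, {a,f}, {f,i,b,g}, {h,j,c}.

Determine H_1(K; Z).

We work with the vertex ordering a < b < c < d < e < f < g < h < i < j. The simplices of K, each written with vertices in increasing order, are:

  0-simplices (10): a, b, c, d, e, f, g, h, i, j
  1-simplices (21): ac, af, bc, bf, bg, bi, cg, ch, cj, de, dh, dj, ef, eg, eh, fg, fh, fi, gi, hj, ij
  2-simplices (10): bcg, bfg, bfi, bgi, chj, deh, dhj, efg, efh, fgi
  3-simplices (1): bfgi

giving chain groups C_0 ≅ Z^10, C_1 ≅ Z^21, C_2 ≅ Z^10, C_3 ≅ Z^1.

Boundary ∂_1: C_1 → C_0 sends each edge [p,q] (with p < q) to q − p. For instance
  ∂cj = j − c.
This gives a 10×21 integer matrix of rank 9; reducing to Smith normal form yields diagonal entries (1,1,1,1,1,1,1,1,1).

Boundary ∂_2: C_2 → C_1 sends each 2-simplex [p,q,r] to [q,r] − [p,r] + [p,q]. For instance
  ∂efh = fh − eh + ef,
  ∂bgi = gi − bi + bg.
The resulting 21×10 matrix has rank 9, and its Smith normal form has invariant factors (1,1,1,1,1,1,1,1,1).

The boundary map ∂_3: C_3 → C_2 sends each 3-simplex σ to the alternating sum Σ_i (−1)^i (σ with its i-th vertex removed). For instance
  ∂bfgi = fgi − bgi + bfi − bfg.
The 10×1 boundary matrix has rank 1 and Smith normal form diag(1).

Computing H_k = (kernel of ∂_k) / (image of ∂_{k+1}):

  H_1: rank ker ∂_1 − rank ∂_2 = (21 − 9) − 9 = 3, and the invariant factors of ∂_2 are all 1, so H_1 ≅ Z^3.

H_1 = Z^3.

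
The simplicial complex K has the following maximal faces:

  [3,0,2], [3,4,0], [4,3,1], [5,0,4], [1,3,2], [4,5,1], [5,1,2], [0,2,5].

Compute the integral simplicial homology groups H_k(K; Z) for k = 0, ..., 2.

K has 6 vertices, 12 edges, 8 triangles.
rank ∂_0 = 0, rank ∂_1 = 5 ⇒ b_0 = 6 − 0 − 5 = 1; all invariant factors of ∂_1 are 1 so no torsion. So H_0 ≅ Z.
rank ∂_1 = 5, rank ∂_2 = 7 ⇒ b_1 = 12 − 5 − 7 = 0; all invariant factors of ∂_2 are 1 so no torsion. So H_1 ≅ 0.
rank ∂_2 = 7, rank ∂_3 = 0 ⇒ b_2 = 8 − 7 − 0 = 1. So H_2 ≅ Z.

H_0 = Z,  H_1 = 0,  H_2 = Z.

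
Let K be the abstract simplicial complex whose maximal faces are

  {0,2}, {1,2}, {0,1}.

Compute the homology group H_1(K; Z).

H_1 ≅ Z.

Order the vertices as 0 < 1 < 2. Listing each simplex with vertices in this order, K has dimension 1 with simplices:

  0-simplices (3): [0], [1], [2]
  1-simplices (3): [0,1], [0,2], [1,2]

Hence C_0 ≅ Z^3, C_1 ≅ Z^3.

Boundary ∂_1: C_1 → C_0 maps an edge to its endpoints' difference, ∂[p,q] = q − p. For instance
  ∂[0,1] = [1] − [0].
The resulting 3×3 matrix has rank 2, and its Smith normal form has invariant factors (1,1).

Computing H_k = (kernel of ∂_k) / (image of ∂_{k+1}):

  H_1: rank ker ∂_1 − rank ∂_2 = (3 − 2) − 0 = 1, and there is no ∂_2, so H_1 = Z.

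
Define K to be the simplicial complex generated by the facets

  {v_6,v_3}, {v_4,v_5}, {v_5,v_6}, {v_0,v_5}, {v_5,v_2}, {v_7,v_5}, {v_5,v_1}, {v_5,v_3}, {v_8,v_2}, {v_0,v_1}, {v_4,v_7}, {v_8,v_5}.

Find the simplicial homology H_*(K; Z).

H_0 ≅ Z,  H_1 ≅ Z^4.

Take the total order v_0 < v_1 < v_2 < v_3 < v_4 < v_5 < v_6 < v_7 < v_8 on the vertex set. Then K (dimension 1) consists of the simplices:

  0-simplices (9): [v_0], [v_1], [v_2], [v_3], [v_4], [v_5], [v_6], [v_7], [v_8]
  1-simplices (12): [v_0,v_1], [v_0,v_5], [v_1,v_5], [v_2,v_5], [v_2,v_8], [v_3,v_5], [v_3,v_6], [v_4,v_5], [v_4,v_7], [v_5,v_6], [v_5,v_7], [v_5,v_8]

giving chain groups C_0 ≅ Z^9, C_1 ≅ Z^12.

∂_1: C_1 → C_0 maps an edge to its endpoints' difference, ∂[p,q] = q − p.
The resulting 9×12 matrix has rank 8, and its Smith normal form has invariant factors (1,1,1,1,1,1,1,1).

From H_k ≅ ker(∂_k) / im(∂_{k+1}) we obtain:

  H_0: rank C_0 − rank ∂_1 = 9 − 8 = 1, and the invariant factors of ∂_1 are all 1, so H_0 = Z.
  H_1: rank ker ∂_1 − rank ∂_2 = (12 − 8) − 0 = 4, and there is no ∂_2, so H_1 = Z^4.

(K is a triangulation of a wedge of 4 circles.)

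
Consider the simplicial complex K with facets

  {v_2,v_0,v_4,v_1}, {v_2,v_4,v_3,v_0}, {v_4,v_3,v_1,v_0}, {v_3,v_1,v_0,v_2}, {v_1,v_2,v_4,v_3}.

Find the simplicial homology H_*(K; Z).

We work with the vertex ordering v_0 < v_1 < v_2 < v_3 < v_4. The simplices of K, each written with vertices in increasing order, are:

  0-simplices (5): [v_0], [v_1], [v_2], [v_3], [v_4]
  1-simplices (10): [v_0,v_1], [v_0,v_2], [v_0,v_3], [v_0,v_4], [v_1,v_2], [v_1,v_3], [v_1,v_4], [v_2,v_3], [v_2,v_4], [v_3,v_4]
  2-simplices (10): [v_0,v_1,v_2], [v_0,v_1,v_3], [v_0,v_1,v_4], [v_0,v_2,v_3], [v_0,v_2,v_4], [v_0,v_3,v_4], [v_1,v_2,v_3], [v_1,v_2,v_4], [v_1,v_3,v_4], [v_2,v_3,v_4]
  3-simplices (5): [v_0,v_1,v_2,v_3], [v_0,v_1,v_2,v_4], [v_0,v_1,v_3,v_4], [v_0,v_2,v_3,v_4], [v_1,v_2,v_3,v_4]

giving chain groups C_0 ≅ Z^5, C_1 ≅ Z^10, C_2 ≅ Z^10, C_3 ≅ Z^5.

Boundary ∂_1: C_1 → C_0 sends each edge [p,q] (with p < q) to q − p. For instance
  ∂[v_0,v_3] = [v_3] − [v_0].
The 5×10 boundary matrix has rank 4 and Smith normal form diag(1,1,1,1).

Boundary ∂_2: C_2 → C_1 acts by ∂[p,q,r] = [q,r] − [p,r] + [p,q]. For instance
  ∂[v_1,v_2,v_3] = [v_2,v_3] − [v_1,v_3] + [v_1,v_2],
  ∂[v_1,v_3,v_4] = [v_3,v_4] − [v_1,v_4] + [v_1,v_3].
The resulting 10×10 matrix has rank 6, and its Smith normal form has invariant factors (1,1,1,1,1,1).

Boundary ∂_3: C_3 → C_2 sends each 3-simplex σ to the alternating sum Σ_i (−1)^i (σ with its i-th vertex removed). For instance
  ∂[v_0,v_1,v_2,v_4] = [v_1,v_2,v_4] − [v_0,v_2,v_4] + [v_0,v_1,v_4] − [v_0,v_1,v_2],
  ∂[v_1,v_2,v_3,v_4] = [v_2,v_3,v_4] − [v_1,v_3,v_4] + [v_1,v_2,v_4] − [v_1,v_2,v_3].
As a 10×5 matrix over Z this has rank 4, with invariant factors (1,1,1,1).

From H_k ≅ ker(∂_k) / im(∂_{k+1}) we obtain:

  H_0: rank C_0 − rank ∂_1 = 5 − 4 = 1, and the invariant factors of ∂_1 are all 1, so H_0 ≅ Z.
  H_1: rank ker ∂_1 − rank ∂_2 = (10 − 4) − 6 = 0, and the invariant factors of ∂_2 are all 1, so H_1 ≅ 0.
  H_2: rank ker ∂_2 − rank ∂_3 = (10 − 6) − 4 = 0, and the invariant factors of ∂_3 are all 1, so H_2 ≅ 0.
  H_3: rank ker ∂_3 − rank ∂_4 = (5 − 4) − 0 = 1, and there is no ∂_4, so H_3 ≅ Z.

H_0 = Z,  H_1 = 0,  H_2 = 0,  H_3 = Z.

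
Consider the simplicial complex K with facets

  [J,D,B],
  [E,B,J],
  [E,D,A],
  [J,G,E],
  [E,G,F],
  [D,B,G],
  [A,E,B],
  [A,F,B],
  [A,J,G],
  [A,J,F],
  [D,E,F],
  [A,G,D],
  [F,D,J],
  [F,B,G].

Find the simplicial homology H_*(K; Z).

Take the total order A < B < D < E < F < G < J on the vertex set. Then K (dimension 2) consists of the simplices:

  0-simplices (7): A, B, D, E, F, G, J
  1-simplices (21): AB, AD, AE, AF, AG, AJ, BD, BE, BF, BG, BJ, DE, DF, DG, DJ, EF, EG, EJ, FG, FJ, GJ
  2-simplices (14): ABE, ABF, ADE, ADG, AFJ, AGJ, BDG, BDJ, BEJ, BFG, DEF, DFJ, EFG, EGJ

giving chain groups C_0 ≅ Z^7, C_1 ≅ Z^21, C_2 ≅ Z^14.

The boundary map ∂_1: C_1 → C_0 maps an edge to its endpoints' difference, ∂[p,q] = q − p. For instance
  ∂GJ = J − G.
As a 7×21 matrix over Z this has rank 6, with invariant factors (1,1,1,1,1,1).

Boundary ∂_2: C_2 → C_1 sends each 2-simplex [p,q,r] to [q,r] − [p,r] + [p,q]. For instance
  ∂BDG = DG − BG + BD,
  ∂EFG = FG − EG + EF.
The 21×14 boundary matrix has rank 13 and Smith normal form diag(1,1,1,1,1,1,1,1,1,1,1,1,1).

Reading off H_k = ker ∂_k / im ∂_{k+1}:

  H_0: rank C_0 − rank ∂_1 = 7 − 6 = 1, and the invariant factors of ∂_1 are all 1, so H_0 = Z.
  H_1: rank ker ∂_1 − rank ∂_2 = (21 − 6) − 13 = 2, and the invariant factors of ∂_2 are all 1, so H_1 = Z^2.
  H_2: rank ker ∂_2 − rank ∂_3 = (14 − 13) − 0 = 1, and there is no ∂_3, so H_2 = Z.

As a check, the Euler characteristic is 7 − 21 + 14 = 0, which agrees with 1 − 2 + 1 = 0.

H_0 = Z,  H_1 = Z^2,  H_2 = Z.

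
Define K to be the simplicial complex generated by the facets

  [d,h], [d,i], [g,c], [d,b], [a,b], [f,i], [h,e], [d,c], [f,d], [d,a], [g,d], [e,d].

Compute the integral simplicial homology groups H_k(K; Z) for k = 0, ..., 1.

K has 9 vertices, 12 edges.
rank ∂_0 = 0, rank ∂_1 = 8 ⇒ b_0 = 9 − 0 − 8 = 1; all invariant factors of ∂_1 are 1 so no torsion. So H_0 = Z.
rank ∂_1 = 8, rank ∂_2 = 0 ⇒ b_1 = 12 − 8 − 0 = 4. So H_1 = Z^4.

H_0 = Z,  H_1 = Z^4.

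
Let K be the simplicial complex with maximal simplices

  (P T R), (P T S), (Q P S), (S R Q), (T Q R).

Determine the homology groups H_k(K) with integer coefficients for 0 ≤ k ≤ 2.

H_0 ≅ Z,  H_1 ≅ Z,  H_2 = 0.

Fix the vertex order P < Q < R < S < T and write every simplex with vertices in increasing order. Then dim K = 2 and the simplices of K are:

  0-simplices (5): P, Q, R, S, T
  1-simplices (10): PQ, PR, PS, PT, QR, QS, QT, RS, RT, ST
  2-simplices (5): PQS, PRT, PST, QRS, QRT

Hence C_0 ≅ Z^5, C_1 ≅ Z^10, C_2 ≅ Z^5.

The boundary map ∂_1: C_1 → C_0 is given by ∂[p,q] = [q] − [p]. For instance
  ∂QT = T − Q.
This gives a 5×10 integer matrix of rank 4; reducing to Smith normal form yields diagonal entries (1,1,1,1).

The boundary map ∂_2: C_2 → C_1 sends each 2-simplex [p,q,r] to [q,r] − [p,r] + [p,q]. For instance
  ∂PRT = RT − PT + PR,
  ∂PST = ST − PT + PS.
The 10×5 boundary matrix has rank 5 and Smith normal form diag(1,1,1,1,1).

Now H_k = ker ∂_k / im ∂_{k+1}, so:

  H_0: rank C_0 − rank ∂_1 = 5 − 4 = 1, and the invariant factors of ∂_1 are all 1, so H_0 ≅ Z.
  H_1: rank ker ∂_1 − rank ∂_2 = (10 − 4) − 5 = 1, and the invariant factors of ∂_2 are all 1, so H_1 ≅ Z.
  H_2: rank ker ∂_2 − rank ∂_3 = (5 − 5) − 0 = 0, and there is no ∂_3, so H_2 ≅ 0.

(K is a triangulation of the Möbius band.)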